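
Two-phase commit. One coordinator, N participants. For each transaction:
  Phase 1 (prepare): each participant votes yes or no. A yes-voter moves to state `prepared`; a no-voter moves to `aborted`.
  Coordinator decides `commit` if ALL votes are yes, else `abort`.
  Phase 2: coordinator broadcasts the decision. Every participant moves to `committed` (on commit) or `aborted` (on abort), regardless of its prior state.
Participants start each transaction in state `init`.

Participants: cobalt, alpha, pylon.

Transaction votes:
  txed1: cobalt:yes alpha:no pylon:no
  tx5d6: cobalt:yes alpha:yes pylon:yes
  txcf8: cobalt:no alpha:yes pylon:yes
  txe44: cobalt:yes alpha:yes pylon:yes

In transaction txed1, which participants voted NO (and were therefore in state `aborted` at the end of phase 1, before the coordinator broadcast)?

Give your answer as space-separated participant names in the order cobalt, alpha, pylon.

Txn txed1 phase 1: cobalt yes -> prepared; alpha no -> aborted; pylon no -> aborted

Answer: alpha pylon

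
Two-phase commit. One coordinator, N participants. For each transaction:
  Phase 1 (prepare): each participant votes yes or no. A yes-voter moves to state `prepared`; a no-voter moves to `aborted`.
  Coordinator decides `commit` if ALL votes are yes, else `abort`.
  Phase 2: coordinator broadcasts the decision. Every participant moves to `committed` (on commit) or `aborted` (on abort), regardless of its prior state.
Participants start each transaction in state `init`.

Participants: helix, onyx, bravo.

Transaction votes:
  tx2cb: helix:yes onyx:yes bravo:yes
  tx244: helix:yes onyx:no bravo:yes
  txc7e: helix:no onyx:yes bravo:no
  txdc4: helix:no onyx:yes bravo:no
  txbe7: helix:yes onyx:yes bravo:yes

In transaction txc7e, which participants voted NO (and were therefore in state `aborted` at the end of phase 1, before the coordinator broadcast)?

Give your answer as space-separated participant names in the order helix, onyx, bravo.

Txn txc7e phase 1: helix no -> aborted; onyx yes -> prepared; bravo no -> aborted

Answer: helix bravo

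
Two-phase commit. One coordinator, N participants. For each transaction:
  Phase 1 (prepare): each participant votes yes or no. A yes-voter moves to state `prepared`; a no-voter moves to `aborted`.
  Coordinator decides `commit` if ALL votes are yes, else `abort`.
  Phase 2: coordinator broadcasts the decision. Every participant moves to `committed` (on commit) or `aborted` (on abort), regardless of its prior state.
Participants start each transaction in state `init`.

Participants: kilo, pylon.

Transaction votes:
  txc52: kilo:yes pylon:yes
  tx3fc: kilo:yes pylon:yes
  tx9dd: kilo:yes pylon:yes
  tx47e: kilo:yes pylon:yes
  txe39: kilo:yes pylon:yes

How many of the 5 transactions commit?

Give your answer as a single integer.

txc52: all yes -> commit (commits=1)
tx3fc: all yes -> commit (commits=2)
tx9dd: all yes -> commit (commits=3)
tx47e: all yes -> commit (commits=4)
txe39: all yes -> commit (commits=5)

Answer: 5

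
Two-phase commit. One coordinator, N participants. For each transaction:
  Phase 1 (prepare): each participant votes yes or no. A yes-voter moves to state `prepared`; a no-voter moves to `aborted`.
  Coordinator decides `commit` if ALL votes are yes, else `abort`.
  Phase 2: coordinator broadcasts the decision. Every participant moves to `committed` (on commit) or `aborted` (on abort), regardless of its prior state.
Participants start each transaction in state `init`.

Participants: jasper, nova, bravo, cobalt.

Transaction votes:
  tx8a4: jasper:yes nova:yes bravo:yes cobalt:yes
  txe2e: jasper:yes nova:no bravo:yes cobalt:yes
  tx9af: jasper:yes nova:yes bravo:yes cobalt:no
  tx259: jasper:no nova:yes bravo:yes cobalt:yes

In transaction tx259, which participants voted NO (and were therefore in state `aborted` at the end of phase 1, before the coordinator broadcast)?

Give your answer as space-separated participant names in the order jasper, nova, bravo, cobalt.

Txn tx259 phase 1: jasper no -> aborted; nova yes -> prepared; bravo yes -> prepared; cobalt yes -> prepared

Answer: jasper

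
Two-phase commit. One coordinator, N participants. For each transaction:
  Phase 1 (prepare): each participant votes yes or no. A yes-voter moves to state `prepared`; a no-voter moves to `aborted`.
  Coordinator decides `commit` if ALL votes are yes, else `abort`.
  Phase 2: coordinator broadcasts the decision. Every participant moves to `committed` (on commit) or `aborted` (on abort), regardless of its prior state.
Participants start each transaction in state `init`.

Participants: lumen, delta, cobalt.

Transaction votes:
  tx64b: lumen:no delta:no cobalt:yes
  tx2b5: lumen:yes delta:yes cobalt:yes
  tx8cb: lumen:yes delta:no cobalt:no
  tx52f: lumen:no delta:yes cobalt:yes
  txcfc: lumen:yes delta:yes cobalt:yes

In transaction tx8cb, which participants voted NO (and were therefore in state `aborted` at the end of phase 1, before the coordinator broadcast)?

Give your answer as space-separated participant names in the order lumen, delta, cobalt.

Answer: delta cobalt

Derivation:
Txn tx8cb phase 1: lumen yes -> prepared; delta no -> aborted; cobalt no -> aborted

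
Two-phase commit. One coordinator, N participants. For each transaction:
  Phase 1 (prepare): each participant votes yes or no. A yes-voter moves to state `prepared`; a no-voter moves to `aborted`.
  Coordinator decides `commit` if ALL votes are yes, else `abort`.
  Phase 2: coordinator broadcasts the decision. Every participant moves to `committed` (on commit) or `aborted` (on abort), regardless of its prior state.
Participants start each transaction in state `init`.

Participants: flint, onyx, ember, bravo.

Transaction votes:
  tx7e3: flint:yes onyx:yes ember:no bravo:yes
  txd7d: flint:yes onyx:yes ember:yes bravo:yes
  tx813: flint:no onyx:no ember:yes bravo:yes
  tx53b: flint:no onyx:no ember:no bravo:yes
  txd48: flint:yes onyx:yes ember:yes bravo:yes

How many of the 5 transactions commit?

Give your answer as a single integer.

tx7e3: no from ember -> abort (commits=0)
txd7d: all yes -> commit (commits=1)
tx813: no from flint, onyx -> abort (commits=1)
tx53b: no from flint, onyx, ember -> abort (commits=1)
txd48: all yes -> commit (commits=2)

Answer: 2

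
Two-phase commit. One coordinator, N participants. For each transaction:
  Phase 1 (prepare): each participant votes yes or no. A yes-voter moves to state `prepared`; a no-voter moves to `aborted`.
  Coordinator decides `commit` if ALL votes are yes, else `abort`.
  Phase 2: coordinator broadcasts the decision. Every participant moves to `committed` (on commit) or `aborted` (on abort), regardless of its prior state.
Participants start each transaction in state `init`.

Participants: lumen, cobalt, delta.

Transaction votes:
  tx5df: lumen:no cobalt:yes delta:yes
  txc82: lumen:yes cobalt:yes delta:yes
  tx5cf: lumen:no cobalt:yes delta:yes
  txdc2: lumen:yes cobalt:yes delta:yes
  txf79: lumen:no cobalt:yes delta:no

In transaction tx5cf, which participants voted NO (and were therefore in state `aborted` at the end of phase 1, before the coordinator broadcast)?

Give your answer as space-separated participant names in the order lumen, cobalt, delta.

Txn tx5cf phase 1: lumen no -> aborted; cobalt yes -> prepared; delta yes -> prepared

Answer: lumen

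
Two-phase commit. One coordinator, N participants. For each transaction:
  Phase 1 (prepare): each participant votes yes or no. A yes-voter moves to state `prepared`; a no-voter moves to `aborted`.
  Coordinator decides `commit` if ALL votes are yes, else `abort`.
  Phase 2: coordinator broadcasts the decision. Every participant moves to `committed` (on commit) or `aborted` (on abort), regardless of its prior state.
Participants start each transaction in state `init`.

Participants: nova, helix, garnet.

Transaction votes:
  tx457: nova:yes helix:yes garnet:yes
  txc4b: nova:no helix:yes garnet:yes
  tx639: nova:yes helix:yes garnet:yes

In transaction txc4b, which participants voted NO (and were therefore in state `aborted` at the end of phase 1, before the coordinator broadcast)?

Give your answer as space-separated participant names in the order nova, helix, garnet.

Answer: nova

Derivation:
Txn txc4b phase 1: nova no -> aborted; helix yes -> prepared; garnet yes -> prepared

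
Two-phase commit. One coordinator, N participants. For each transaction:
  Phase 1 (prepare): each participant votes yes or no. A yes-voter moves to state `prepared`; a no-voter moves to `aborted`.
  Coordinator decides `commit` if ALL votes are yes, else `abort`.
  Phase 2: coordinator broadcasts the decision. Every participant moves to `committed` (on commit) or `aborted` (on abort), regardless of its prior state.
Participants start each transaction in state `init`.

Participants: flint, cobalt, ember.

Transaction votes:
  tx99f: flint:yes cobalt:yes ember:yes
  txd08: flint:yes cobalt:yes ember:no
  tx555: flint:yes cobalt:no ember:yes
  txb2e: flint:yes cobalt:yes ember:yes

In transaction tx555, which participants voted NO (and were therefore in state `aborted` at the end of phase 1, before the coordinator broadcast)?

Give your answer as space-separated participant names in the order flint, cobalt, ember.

Answer: cobalt

Derivation:
Txn tx555 phase 1: flint yes -> prepared; cobalt no -> aborted; ember yes -> prepared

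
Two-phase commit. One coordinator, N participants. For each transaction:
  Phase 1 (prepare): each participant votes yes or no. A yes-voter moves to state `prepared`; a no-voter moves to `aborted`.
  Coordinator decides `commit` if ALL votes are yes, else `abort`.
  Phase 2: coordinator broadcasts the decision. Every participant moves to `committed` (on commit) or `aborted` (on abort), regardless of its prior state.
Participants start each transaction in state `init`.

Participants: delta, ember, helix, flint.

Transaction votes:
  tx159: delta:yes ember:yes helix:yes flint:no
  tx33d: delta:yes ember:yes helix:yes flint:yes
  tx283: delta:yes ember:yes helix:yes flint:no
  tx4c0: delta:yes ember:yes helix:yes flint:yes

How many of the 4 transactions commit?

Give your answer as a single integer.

Answer: 2

Derivation:
tx159: no from flint -> abort (commits=0)
tx33d: all yes -> commit (commits=1)
tx283: no from flint -> abort (commits=1)
tx4c0: all yes -> commit (commits=2)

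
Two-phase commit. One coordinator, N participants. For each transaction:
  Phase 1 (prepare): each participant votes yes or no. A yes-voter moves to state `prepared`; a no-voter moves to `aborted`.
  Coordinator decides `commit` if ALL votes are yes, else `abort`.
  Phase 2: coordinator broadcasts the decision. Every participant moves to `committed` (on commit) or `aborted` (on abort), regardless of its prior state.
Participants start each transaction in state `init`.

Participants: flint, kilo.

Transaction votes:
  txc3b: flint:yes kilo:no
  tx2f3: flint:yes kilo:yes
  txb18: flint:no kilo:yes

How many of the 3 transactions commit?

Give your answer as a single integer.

Answer: 1

Derivation:
txc3b: no from kilo -> abort (commits=0)
tx2f3: all yes -> commit (commits=1)
txb18: no from flint -> abort (commits=1)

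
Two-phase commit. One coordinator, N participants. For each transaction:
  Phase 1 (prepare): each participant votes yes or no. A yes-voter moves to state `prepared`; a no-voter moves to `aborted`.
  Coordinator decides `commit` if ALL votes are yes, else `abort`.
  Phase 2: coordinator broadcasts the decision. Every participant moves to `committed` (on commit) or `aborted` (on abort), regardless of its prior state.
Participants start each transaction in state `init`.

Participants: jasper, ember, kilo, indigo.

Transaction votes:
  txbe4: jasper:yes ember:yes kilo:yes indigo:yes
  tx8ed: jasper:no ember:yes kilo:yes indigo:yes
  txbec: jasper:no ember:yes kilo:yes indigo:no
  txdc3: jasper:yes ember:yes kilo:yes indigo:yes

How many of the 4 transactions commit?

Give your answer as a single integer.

txbe4: all yes -> commit (commits=1)
tx8ed: no from jasper -> abort (commits=1)
txbec: no from jasper, indigo -> abort (commits=1)
txdc3: all yes -> commit (commits=2)

Answer: 2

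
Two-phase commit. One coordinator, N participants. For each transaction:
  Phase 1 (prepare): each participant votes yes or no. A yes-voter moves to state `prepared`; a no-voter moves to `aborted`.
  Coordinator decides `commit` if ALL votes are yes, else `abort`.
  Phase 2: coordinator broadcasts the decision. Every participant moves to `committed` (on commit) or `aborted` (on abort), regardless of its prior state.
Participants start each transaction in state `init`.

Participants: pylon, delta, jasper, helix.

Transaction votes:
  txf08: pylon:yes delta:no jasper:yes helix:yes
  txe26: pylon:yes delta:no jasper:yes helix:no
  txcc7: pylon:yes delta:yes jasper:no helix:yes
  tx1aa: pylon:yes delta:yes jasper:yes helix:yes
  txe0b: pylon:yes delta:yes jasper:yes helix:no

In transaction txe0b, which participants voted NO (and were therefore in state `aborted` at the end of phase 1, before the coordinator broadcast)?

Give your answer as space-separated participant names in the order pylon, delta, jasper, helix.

Txn txe0b phase 1: pylon yes -> prepared; delta yes -> prepared; jasper yes -> prepared; helix no -> aborted

Answer: helix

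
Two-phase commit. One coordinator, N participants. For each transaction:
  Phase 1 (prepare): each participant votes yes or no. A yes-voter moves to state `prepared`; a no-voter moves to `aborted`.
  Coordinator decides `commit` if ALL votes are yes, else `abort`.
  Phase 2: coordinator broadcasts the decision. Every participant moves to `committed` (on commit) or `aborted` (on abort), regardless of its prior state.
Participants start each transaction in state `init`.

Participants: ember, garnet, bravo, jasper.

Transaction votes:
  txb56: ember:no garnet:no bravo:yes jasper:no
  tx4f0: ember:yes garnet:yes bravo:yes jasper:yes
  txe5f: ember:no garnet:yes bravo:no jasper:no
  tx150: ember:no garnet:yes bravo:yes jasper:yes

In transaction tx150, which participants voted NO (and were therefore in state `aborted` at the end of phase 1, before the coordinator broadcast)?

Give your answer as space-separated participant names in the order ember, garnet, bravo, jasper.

Answer: ember

Derivation:
Txn tx150 phase 1: ember no -> aborted; garnet yes -> prepared; bravo yes -> prepared; jasper yes -> prepared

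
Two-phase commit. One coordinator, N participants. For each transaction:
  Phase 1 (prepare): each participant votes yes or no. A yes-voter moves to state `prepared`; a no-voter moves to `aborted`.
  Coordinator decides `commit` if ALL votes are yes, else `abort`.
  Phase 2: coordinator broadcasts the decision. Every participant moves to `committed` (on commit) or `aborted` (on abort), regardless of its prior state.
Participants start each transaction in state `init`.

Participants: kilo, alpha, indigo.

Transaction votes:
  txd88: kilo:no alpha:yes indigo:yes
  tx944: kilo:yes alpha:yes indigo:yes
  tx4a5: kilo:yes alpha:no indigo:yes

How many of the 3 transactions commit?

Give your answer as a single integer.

Answer: 1

Derivation:
txd88: no from kilo -> abort (commits=0)
tx944: all yes -> commit (commits=1)
tx4a5: no from alpha -> abort (commits=1)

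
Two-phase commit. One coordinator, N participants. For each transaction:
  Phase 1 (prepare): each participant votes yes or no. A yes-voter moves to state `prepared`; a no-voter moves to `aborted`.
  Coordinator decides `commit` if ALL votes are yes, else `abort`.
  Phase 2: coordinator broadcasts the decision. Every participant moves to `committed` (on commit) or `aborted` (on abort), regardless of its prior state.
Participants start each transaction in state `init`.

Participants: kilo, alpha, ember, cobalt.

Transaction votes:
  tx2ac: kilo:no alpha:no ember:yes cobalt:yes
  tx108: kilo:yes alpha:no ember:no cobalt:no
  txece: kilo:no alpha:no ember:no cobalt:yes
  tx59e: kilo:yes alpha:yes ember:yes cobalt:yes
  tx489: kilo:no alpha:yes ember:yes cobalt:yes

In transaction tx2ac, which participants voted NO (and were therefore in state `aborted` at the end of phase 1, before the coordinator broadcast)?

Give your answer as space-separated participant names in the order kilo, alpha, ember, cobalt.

Txn tx2ac phase 1: kilo no -> aborted; alpha no -> aborted; ember yes -> prepared; cobalt yes -> prepared

Answer: kilo alpha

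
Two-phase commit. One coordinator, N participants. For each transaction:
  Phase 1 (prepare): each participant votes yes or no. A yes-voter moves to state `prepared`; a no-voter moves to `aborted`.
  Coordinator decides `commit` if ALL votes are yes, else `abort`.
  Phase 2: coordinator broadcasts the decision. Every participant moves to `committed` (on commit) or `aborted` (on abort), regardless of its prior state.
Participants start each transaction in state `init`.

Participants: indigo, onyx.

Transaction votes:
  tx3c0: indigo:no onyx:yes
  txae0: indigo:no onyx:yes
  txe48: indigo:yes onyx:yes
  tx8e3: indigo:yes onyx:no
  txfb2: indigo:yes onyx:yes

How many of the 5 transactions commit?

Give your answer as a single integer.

tx3c0: no from indigo -> abort (commits=0)
txae0: no from indigo -> abort (commits=0)
txe48: all yes -> commit (commits=1)
tx8e3: no from onyx -> abort (commits=1)
txfb2: all yes -> commit (commits=2)

Answer: 2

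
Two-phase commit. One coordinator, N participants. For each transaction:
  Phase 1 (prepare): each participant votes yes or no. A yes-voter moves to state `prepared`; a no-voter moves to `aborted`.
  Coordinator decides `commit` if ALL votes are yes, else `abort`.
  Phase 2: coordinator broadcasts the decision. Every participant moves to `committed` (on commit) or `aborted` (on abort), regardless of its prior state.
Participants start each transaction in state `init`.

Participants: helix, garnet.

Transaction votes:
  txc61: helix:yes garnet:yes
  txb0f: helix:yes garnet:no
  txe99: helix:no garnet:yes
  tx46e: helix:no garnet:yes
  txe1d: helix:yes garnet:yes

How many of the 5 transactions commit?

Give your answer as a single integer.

Answer: 2

Derivation:
txc61: all yes -> commit (commits=1)
txb0f: no from garnet -> abort (commits=1)
txe99: no from helix -> abort (commits=1)
tx46e: no from helix -> abort (commits=1)
txe1d: all yes -> commit (commits=2)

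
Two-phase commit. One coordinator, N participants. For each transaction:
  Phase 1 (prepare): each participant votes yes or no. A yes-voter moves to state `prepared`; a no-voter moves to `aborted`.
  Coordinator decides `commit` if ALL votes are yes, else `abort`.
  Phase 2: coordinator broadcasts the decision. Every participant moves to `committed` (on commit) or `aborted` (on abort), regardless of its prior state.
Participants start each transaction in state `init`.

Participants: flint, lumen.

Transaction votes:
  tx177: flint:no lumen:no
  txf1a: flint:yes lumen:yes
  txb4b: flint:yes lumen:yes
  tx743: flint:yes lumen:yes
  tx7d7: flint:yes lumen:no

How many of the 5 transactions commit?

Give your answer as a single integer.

Answer: 3

Derivation:
tx177: no from flint, lumen -> abort (commits=0)
txf1a: all yes -> commit (commits=1)
txb4b: all yes -> commit (commits=2)
tx743: all yes -> commit (commits=3)
tx7d7: no from lumen -> abort (commits=3)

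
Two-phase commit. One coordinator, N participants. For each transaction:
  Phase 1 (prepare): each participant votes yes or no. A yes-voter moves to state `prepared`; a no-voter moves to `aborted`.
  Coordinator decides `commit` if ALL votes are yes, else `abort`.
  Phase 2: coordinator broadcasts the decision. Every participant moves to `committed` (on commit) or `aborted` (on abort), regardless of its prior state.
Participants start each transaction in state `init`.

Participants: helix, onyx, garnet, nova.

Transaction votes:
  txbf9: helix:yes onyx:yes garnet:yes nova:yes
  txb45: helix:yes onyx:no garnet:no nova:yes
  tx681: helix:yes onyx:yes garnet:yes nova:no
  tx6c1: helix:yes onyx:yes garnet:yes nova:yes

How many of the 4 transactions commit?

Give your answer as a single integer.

Answer: 2

Derivation:
txbf9: all yes -> commit (commits=1)
txb45: no from onyx, garnet -> abort (commits=1)
tx681: no from nova -> abort (commits=1)
tx6c1: all yes -> commit (commits=2)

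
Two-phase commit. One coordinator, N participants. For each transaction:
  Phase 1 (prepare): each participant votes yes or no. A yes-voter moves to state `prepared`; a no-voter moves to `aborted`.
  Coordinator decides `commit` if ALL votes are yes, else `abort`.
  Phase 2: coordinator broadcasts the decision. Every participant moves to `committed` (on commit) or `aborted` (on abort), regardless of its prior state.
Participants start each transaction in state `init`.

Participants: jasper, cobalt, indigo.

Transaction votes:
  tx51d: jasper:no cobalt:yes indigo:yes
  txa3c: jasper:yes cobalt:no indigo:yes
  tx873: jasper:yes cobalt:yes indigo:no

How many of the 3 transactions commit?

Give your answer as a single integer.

tx51d: no from jasper -> abort (commits=0)
txa3c: no from cobalt -> abort (commits=0)
tx873: no from indigo -> abort (commits=0)

Answer: 0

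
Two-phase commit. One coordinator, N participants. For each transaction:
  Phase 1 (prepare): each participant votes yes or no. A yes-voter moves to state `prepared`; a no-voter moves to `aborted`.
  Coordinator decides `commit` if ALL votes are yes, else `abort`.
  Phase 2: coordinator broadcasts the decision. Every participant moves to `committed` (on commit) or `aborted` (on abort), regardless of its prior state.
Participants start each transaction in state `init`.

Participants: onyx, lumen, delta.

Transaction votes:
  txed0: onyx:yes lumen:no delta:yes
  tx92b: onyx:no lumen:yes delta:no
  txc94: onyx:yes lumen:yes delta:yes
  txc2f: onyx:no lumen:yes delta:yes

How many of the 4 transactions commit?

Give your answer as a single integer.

txed0: no from lumen -> abort (commits=0)
tx92b: no from onyx, delta -> abort (commits=0)
txc94: all yes -> commit (commits=1)
txc2f: no from onyx -> abort (commits=1)

Answer: 1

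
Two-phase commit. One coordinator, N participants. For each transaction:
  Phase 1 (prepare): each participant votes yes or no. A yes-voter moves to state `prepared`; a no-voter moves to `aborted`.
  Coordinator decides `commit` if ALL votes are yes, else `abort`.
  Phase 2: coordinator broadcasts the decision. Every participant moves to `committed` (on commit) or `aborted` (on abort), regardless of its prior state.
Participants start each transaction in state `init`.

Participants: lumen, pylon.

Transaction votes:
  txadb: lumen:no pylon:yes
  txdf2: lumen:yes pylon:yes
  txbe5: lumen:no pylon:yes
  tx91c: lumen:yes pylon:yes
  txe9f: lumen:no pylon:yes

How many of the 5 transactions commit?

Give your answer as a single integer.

txadb: no from lumen -> abort (commits=0)
txdf2: all yes -> commit (commits=1)
txbe5: no from lumen -> abort (commits=1)
tx91c: all yes -> commit (commits=2)
txe9f: no from lumen -> abort (commits=2)

Answer: 2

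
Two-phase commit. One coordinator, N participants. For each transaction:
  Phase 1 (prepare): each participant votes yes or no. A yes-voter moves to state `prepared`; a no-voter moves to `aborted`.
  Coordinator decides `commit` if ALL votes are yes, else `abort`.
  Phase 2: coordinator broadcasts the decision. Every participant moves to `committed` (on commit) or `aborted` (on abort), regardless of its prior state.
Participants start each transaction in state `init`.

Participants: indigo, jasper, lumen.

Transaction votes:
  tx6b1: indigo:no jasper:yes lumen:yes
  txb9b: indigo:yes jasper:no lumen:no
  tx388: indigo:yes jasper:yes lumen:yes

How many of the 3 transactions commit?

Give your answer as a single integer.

Answer: 1

Derivation:
tx6b1: no from indigo -> abort (commits=0)
txb9b: no from jasper, lumen -> abort (commits=0)
tx388: all yes -> commit (commits=1)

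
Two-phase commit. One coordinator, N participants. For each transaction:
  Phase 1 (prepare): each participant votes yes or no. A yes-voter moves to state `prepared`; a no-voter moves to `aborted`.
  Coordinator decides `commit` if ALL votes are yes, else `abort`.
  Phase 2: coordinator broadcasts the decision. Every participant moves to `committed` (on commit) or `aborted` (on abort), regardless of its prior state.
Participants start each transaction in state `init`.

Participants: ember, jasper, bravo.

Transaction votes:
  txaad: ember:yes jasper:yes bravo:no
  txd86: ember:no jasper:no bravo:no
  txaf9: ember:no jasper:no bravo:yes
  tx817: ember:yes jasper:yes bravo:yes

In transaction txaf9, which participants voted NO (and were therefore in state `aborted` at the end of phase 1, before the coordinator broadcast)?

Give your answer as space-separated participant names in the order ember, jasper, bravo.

Txn txaf9 phase 1: ember no -> aborted; jasper no -> aborted; bravo yes -> prepared

Answer: ember jasper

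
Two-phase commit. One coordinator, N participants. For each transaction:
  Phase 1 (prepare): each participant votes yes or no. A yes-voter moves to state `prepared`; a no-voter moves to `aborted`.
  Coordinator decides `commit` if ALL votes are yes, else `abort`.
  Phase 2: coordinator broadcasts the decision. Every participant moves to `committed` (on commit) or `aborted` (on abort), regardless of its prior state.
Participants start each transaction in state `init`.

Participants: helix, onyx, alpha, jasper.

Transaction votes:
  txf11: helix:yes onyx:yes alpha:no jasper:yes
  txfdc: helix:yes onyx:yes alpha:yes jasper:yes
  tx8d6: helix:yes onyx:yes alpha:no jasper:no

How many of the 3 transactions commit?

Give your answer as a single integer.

Answer: 1

Derivation:
txf11: no from alpha -> abort (commits=0)
txfdc: all yes -> commit (commits=1)
tx8d6: no from alpha, jasper -> abort (commits=1)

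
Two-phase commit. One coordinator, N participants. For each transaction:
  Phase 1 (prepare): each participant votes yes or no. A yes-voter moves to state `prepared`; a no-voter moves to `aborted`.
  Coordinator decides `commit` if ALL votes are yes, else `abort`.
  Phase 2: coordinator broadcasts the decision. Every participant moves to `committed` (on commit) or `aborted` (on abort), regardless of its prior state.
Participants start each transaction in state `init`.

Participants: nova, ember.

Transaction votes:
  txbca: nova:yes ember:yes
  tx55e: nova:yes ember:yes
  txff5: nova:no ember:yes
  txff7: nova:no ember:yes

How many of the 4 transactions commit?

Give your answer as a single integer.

Answer: 2

Derivation:
txbca: all yes -> commit (commits=1)
tx55e: all yes -> commit (commits=2)
txff5: no from nova -> abort (commits=2)
txff7: no from nova -> abort (commits=2)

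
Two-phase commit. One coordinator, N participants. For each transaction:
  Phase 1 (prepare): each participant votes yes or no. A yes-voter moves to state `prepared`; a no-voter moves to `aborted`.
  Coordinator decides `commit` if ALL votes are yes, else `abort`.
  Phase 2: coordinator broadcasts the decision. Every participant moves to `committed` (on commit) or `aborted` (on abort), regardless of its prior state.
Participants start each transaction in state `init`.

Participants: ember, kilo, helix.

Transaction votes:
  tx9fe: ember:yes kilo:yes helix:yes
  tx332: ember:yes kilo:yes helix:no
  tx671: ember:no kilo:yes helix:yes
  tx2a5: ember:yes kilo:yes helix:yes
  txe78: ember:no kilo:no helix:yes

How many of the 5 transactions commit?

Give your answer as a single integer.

tx9fe: all yes -> commit (commits=1)
tx332: no from helix -> abort (commits=1)
tx671: no from ember -> abort (commits=1)
tx2a5: all yes -> commit (commits=2)
txe78: no from ember, kilo -> abort (commits=2)

Answer: 2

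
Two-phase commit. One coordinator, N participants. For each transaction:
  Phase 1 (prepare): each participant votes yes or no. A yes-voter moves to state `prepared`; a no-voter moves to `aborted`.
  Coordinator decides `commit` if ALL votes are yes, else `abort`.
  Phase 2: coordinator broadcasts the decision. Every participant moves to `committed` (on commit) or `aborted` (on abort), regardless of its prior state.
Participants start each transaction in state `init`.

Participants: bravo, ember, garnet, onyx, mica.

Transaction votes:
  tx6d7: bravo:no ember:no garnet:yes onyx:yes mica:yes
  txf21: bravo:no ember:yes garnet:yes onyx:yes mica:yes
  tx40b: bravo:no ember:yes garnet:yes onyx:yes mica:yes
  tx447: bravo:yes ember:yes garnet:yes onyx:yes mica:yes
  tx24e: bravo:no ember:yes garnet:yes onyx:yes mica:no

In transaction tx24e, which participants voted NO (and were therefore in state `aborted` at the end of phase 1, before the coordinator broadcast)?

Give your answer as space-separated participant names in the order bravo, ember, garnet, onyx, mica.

Txn tx24e phase 1: bravo no -> aborted; ember yes -> prepared; garnet yes -> prepared; onyx yes -> prepared; mica no -> aborted

Answer: bravo mica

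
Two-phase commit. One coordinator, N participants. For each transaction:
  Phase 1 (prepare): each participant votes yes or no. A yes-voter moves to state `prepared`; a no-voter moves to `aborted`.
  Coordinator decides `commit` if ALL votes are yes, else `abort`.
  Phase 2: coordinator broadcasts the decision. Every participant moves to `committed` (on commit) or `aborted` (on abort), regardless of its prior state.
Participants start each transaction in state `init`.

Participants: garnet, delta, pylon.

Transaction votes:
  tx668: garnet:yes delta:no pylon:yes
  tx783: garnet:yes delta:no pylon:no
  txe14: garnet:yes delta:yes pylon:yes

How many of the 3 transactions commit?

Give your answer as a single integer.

Answer: 1

Derivation:
tx668: no from delta -> abort (commits=0)
tx783: no from delta, pylon -> abort (commits=0)
txe14: all yes -> commit (commits=1)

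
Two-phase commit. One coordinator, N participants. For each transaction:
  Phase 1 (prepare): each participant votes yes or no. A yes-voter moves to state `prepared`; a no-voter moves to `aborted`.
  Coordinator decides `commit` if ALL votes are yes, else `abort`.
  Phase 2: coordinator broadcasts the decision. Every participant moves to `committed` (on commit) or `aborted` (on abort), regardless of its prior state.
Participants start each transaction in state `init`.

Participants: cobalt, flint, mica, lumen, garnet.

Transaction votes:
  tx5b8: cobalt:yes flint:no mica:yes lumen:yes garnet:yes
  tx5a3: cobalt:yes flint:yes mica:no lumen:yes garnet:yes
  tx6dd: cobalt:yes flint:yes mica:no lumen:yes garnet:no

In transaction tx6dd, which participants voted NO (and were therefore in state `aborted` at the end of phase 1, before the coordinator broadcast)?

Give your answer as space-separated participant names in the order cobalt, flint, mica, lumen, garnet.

Txn tx6dd phase 1: cobalt yes -> prepared; flint yes -> prepared; mica no -> aborted; lumen yes -> prepared; garnet no -> aborted

Answer: mica garnet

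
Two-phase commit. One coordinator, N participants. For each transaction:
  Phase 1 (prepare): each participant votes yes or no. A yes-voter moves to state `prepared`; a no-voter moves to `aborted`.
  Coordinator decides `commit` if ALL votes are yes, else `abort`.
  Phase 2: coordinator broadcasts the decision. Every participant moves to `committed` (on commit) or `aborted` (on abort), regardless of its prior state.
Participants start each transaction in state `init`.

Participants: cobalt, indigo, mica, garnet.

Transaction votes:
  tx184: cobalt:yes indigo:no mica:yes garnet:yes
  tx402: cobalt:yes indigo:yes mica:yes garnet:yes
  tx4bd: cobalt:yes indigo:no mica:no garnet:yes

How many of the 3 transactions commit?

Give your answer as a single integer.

Answer: 1

Derivation:
tx184: no from indigo -> abort (commits=0)
tx402: all yes -> commit (commits=1)
tx4bd: no from indigo, mica -> abort (commits=1)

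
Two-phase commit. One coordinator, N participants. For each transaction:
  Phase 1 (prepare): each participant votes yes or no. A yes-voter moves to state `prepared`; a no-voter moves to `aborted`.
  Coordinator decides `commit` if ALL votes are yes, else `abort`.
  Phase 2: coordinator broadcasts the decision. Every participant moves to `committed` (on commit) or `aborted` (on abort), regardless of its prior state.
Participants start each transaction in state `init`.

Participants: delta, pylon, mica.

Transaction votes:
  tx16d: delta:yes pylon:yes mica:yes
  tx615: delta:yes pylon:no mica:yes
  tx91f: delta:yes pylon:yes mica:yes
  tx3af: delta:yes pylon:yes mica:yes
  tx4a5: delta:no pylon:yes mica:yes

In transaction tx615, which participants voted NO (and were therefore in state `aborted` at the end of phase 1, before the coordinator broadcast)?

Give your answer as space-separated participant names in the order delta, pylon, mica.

Txn tx615 phase 1: delta yes -> prepared; pylon no -> aborted; mica yes -> prepared

Answer: pylon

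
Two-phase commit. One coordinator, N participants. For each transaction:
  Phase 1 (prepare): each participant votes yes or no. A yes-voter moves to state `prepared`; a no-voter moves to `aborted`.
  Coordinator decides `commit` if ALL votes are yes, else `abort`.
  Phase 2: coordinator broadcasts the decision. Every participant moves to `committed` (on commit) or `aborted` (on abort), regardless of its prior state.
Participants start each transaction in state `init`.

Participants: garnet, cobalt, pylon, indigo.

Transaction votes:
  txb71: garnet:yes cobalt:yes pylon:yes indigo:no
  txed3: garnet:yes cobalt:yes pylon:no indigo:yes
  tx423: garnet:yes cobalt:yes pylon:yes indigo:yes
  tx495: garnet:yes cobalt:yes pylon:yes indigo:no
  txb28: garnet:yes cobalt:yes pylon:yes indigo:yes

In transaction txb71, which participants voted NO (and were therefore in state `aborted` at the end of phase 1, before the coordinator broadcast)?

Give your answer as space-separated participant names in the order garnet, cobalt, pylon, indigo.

Answer: indigo

Derivation:
Txn txb71 phase 1: garnet yes -> prepared; cobalt yes -> prepared; pylon yes -> prepared; indigo no -> aborted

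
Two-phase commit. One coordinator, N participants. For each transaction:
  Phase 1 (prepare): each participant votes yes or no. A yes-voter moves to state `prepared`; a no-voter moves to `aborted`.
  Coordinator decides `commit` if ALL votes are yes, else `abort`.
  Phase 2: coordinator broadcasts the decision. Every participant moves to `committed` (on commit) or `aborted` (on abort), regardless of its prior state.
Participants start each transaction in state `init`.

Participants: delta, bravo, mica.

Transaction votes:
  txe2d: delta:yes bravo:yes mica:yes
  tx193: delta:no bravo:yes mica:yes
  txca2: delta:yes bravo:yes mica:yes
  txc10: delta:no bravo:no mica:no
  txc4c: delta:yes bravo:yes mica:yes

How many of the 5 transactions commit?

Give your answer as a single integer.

txe2d: all yes -> commit (commits=1)
tx193: no from delta -> abort (commits=1)
txca2: all yes -> commit (commits=2)
txc10: no from delta, bravo, mica -> abort (commits=2)
txc4c: all yes -> commit (commits=3)

Answer: 3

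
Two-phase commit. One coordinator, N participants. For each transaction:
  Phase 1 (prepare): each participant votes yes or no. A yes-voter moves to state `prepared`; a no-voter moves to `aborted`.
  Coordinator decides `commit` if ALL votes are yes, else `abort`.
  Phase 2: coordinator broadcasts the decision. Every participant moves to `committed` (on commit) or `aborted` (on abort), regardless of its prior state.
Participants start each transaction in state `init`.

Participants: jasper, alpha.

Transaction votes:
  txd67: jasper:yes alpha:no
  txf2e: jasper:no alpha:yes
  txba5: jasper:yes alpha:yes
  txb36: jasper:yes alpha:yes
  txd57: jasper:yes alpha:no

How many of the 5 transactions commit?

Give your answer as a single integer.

Answer: 2

Derivation:
txd67: no from alpha -> abort (commits=0)
txf2e: no from jasper -> abort (commits=0)
txba5: all yes -> commit (commits=1)
txb36: all yes -> commit (commits=2)
txd57: no from alpha -> abort (commits=2)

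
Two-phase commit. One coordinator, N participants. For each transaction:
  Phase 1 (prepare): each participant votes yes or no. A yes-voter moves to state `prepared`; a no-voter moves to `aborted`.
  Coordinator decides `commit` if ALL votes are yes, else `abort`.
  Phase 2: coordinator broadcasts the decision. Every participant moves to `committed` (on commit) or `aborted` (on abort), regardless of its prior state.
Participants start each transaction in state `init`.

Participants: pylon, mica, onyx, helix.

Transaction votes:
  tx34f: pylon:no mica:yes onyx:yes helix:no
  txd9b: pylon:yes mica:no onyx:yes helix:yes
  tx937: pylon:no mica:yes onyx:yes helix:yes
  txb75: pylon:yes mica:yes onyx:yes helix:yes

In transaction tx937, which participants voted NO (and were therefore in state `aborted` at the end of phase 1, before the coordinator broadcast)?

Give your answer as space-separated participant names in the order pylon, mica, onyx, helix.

Txn tx937 phase 1: pylon no -> aborted; mica yes -> prepared; onyx yes -> prepared; helix yes -> prepared

Answer: pylon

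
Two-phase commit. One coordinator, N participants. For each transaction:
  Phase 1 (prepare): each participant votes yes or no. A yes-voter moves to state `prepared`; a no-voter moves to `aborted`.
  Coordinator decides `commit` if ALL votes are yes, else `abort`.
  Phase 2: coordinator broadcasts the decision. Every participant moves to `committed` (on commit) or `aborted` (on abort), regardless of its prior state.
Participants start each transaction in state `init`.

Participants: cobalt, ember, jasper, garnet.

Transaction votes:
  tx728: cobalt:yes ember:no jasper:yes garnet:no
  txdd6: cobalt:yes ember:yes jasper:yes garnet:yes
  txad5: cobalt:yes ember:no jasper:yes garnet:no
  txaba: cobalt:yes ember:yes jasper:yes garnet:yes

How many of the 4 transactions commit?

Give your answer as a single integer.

Answer: 2

Derivation:
tx728: no from ember, garnet -> abort (commits=0)
txdd6: all yes -> commit (commits=1)
txad5: no from ember, garnet -> abort (commits=1)
txaba: all yes -> commit (commits=2)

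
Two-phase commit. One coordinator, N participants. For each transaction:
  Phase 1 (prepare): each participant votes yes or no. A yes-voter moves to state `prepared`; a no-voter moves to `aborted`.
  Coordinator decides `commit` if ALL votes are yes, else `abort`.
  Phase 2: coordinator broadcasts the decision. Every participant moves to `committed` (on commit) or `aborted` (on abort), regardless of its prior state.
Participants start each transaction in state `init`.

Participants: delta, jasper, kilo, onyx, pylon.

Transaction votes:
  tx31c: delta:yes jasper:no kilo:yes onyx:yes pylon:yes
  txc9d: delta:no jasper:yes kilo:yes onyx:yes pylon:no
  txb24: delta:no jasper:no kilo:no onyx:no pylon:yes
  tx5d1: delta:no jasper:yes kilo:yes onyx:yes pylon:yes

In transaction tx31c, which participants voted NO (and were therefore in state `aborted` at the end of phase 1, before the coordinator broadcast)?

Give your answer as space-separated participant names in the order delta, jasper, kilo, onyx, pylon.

Txn tx31c phase 1: delta yes -> prepared; jasper no -> aborted; kilo yes -> prepared; onyx yes -> prepared; pylon yes -> prepared

Answer: jasper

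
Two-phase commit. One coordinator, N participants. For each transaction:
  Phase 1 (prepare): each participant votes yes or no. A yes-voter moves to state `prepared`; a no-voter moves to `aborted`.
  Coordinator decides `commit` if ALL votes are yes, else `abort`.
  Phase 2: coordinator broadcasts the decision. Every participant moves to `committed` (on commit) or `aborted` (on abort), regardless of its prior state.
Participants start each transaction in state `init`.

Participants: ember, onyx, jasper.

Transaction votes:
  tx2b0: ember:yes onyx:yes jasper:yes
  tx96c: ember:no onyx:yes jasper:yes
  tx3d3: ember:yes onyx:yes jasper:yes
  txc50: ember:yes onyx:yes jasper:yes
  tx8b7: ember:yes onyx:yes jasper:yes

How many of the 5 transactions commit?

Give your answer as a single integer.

tx2b0: all yes -> commit (commits=1)
tx96c: no from ember -> abort (commits=1)
tx3d3: all yes -> commit (commits=2)
txc50: all yes -> commit (commits=3)
tx8b7: all yes -> commit (commits=4)

Answer: 4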